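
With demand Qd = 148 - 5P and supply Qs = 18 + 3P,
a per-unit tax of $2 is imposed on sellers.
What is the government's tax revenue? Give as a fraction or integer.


With tax on sellers, new supply: Qs' = 18 + 3(P - 2)
= 12 + 3P
New equilibrium quantity:
Q_new = 63
Tax revenue = tax * Q_new = 2 * 63 = 126

126


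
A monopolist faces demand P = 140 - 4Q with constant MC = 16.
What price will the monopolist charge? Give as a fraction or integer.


MR = 140 - 8Q
Set MR = MC: 140 - 8Q = 16
Q* = 31/2
Substitute into demand:
P* = 140 - 4*31/2 = 78

78


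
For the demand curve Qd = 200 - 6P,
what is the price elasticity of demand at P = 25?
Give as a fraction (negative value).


dQ/dP = -6
At P = 25: Q = 200 - 6*25 = 50
E = (dQ/dP)(P/Q) = (-6)(25/50) = -3

-3


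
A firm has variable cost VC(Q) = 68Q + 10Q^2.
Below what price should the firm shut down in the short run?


AVC(Q) = VC(Q)/Q = 68 + 10Q
AVC is increasing in Q, so minimum AVC is at Q -> 0+.
Min AVC = 68
The firm should shut down if P < 68.

68


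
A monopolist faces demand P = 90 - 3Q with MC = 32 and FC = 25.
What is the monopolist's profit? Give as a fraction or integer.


MR = MC: 90 - 6Q = 32
Q* = 29/3
P* = 90 - 3*29/3 = 61
Profit = (P* - MC)*Q* - FC
= (61 - 32)*29/3 - 25
= 29*29/3 - 25
= 841/3 - 25 = 766/3

766/3


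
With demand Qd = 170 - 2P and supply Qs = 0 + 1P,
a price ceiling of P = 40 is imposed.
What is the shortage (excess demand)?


At P = 40:
Qd = 170 - 2*40 = 90
Qs = 0 + 1*40 = 40
Shortage = Qd - Qs = 90 - 40 = 50

50


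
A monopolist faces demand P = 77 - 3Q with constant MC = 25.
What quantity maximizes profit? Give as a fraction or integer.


TR = P*Q = (77 - 3Q)Q = 77Q - 3Q^2
MR = dTR/dQ = 77 - 6Q
Set MR = MC:
77 - 6Q = 25
52 = 6Q
Q* = 52/6 = 26/3

26/3


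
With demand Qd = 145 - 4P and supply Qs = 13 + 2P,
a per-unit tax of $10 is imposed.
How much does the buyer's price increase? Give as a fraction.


With a per-unit tax, the buyer's price increase depends on relative slopes.
Supply slope: d = 2, Demand slope: b = 4
Buyer's price increase = d * tax / (b + d)
= 2 * 10 / (4 + 2)
= 20 / 6 = 10/3

10/3


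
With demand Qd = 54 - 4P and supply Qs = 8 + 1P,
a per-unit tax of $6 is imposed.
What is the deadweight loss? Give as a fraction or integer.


Pre-tax equilibrium quantity: Q* = 86/5
Post-tax equilibrium quantity: Q_tax = 62/5
Reduction in quantity: Q* - Q_tax = 24/5
DWL = (1/2) * tax * (Q* - Q_tax)
DWL = (1/2) * 6 * 24/5 = 72/5

72/5


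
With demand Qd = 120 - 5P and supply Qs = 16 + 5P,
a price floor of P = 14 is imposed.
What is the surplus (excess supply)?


At P = 14:
Qd = 120 - 5*14 = 50
Qs = 16 + 5*14 = 86
Surplus = Qs - Qd = 86 - 50 = 36

36


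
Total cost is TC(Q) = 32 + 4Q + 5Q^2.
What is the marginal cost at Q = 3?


MC = dTC/dQ = 4 + 2*5*Q
At Q = 3:
MC = 4 + 10*3
MC = 4 + 30 = 34

34


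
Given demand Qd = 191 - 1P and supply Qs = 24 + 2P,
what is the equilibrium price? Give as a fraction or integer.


At equilibrium, Qd = Qs.
191 - 1P = 24 + 2P
191 - 24 = 1P + 2P
167 = 3P
P* = 167/3 = 167/3

167/3


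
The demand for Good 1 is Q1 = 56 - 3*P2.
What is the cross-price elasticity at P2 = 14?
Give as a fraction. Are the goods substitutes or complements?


dQ1/dP2 = -3
At P2 = 14: Q1 = 56 - 3*14 = 14
Exy = (dQ1/dP2)(P2/Q1) = -3 * 14 / 14 = -3
Since Exy < 0, the goods are complements.

-3 (complements)


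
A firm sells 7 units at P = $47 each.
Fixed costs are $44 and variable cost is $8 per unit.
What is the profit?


Total Revenue = P * Q = 47 * 7 = $329
Total Cost = FC + VC*Q = 44 + 8*7 = $100
Profit = TR - TC = 329 - 100 = $229

$229


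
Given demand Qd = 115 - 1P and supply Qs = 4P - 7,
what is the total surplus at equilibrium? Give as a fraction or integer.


Find equilibrium: 115 - 1P = 4P - 7
115 + 7 = 5P
P* = 122/5 = 122/5
Q* = 4*122/5 - 7 = 453/5
Inverse demand: P = 115 - Q/1, so P_max = 115
Inverse supply: P = 7/4 + Q/4, so P_min = 7/4
CS = (1/2) * 453/5 * (115 - 122/5) = 205209/50
PS = (1/2) * 453/5 * (122/5 - 7/4) = 205209/200
TS = CS + PS = 205209/50 + 205209/200 = 205209/40

205209/40


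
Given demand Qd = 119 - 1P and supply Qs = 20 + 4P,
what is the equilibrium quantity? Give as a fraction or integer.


First find equilibrium price:
119 - 1P = 20 + 4P
P* = 99/5 = 99/5
Then substitute into demand:
Q* = 119 - 1 * 99/5 = 496/5

496/5


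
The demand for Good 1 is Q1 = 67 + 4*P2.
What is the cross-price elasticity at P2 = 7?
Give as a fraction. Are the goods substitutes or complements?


dQ1/dP2 = 4
At P2 = 7: Q1 = 67 + 4*7 = 95
Exy = (dQ1/dP2)(P2/Q1) = 4 * 7 / 95 = 28/95
Since Exy > 0, the goods are substitutes.

28/95 (substitutes)


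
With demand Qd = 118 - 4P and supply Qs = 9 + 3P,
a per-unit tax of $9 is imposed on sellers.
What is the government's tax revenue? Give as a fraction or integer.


With tax on sellers, new supply: Qs' = 9 + 3(P - 9)
= 3P - 18
New equilibrium quantity:
Q_new = 282/7
Tax revenue = tax * Q_new = 9 * 282/7 = 2538/7

2538/7


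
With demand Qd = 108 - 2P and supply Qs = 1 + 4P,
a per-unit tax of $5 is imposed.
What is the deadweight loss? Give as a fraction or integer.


Pre-tax equilibrium quantity: Q* = 217/3
Post-tax equilibrium quantity: Q_tax = 197/3
Reduction in quantity: Q* - Q_tax = 20/3
DWL = (1/2) * tax * (Q* - Q_tax)
DWL = (1/2) * 5 * 20/3 = 50/3

50/3


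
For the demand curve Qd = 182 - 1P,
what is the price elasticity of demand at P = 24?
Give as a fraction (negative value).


dQ/dP = -1
At P = 24: Q = 182 - 1*24 = 158
E = (dQ/dP)(P/Q) = (-1)(24/158) = -12/79

-12/79


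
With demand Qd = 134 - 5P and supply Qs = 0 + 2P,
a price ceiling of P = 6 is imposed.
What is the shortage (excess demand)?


At P = 6:
Qd = 134 - 5*6 = 104
Qs = 0 + 2*6 = 12
Shortage = Qd - Qs = 104 - 12 = 92

92


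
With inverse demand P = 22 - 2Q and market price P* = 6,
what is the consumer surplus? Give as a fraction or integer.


Maximum willingness to pay (at Q=0): P_max = 22
Quantity demanded at P* = 6:
Q* = (22 - 6)/2 = 8
CS = (1/2) * Q* * (P_max - P*)
CS = (1/2) * 8 * (22 - 6)
CS = (1/2) * 8 * 16 = 64

64


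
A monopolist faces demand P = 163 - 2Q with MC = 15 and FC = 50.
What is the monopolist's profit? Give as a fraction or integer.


MR = MC: 163 - 4Q = 15
Q* = 37
P* = 163 - 2*37 = 89
Profit = (P* - MC)*Q* - FC
= (89 - 15)*37 - 50
= 74*37 - 50
= 2738 - 50 = 2688

2688


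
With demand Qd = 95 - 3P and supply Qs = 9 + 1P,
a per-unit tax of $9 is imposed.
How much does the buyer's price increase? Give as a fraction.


With a per-unit tax, the buyer's price increase depends on relative slopes.
Supply slope: d = 1, Demand slope: b = 3
Buyer's price increase = d * tax / (b + d)
= 1 * 9 / (3 + 1)
= 9 / 4 = 9/4

9/4


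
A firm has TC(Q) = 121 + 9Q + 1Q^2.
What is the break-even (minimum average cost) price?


AC(Q) = 121/Q + 9 + 1Q
To minimize: dAC/dQ = -121/Q^2 + 1 = 0
Q^2 = 121/1 = 121
Q* = 11
Min AC = 121/11 + 9 + 1*11
Min AC = 11 + 9 + 11 = 31

31


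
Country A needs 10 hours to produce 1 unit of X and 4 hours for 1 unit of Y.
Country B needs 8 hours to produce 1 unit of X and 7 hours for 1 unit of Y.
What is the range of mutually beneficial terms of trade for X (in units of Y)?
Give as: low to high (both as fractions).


Opportunity cost of X for Country A = hours_X / hours_Y = 10/4 = 5/2 units of Y
Opportunity cost of X for Country B = hours_X / hours_Y = 8/7 = 8/7 units of Y
Terms of trade must be between the two opportunity costs.
Range: 8/7 to 5/2

8/7 to 5/2


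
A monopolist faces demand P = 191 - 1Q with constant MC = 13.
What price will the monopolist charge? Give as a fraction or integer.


MR = 191 - 2Q
Set MR = MC: 191 - 2Q = 13
Q* = 89
Substitute into demand:
P* = 191 - 1*89 = 102

102


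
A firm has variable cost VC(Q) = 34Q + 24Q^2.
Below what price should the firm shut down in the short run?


AVC(Q) = VC(Q)/Q = 34 + 24Q
AVC is increasing in Q, so minimum AVC is at Q -> 0+.
Min AVC = 34
The firm should shut down if P < 34.

34


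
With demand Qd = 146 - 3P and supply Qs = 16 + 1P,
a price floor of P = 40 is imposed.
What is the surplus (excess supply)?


At P = 40:
Qd = 146 - 3*40 = 26
Qs = 16 + 1*40 = 56
Surplus = Qs - Qd = 56 - 26 = 30

30


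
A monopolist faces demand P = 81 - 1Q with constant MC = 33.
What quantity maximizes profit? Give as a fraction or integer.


TR = P*Q = (81 - 1Q)Q = 81Q - 1Q^2
MR = dTR/dQ = 81 - 2Q
Set MR = MC:
81 - 2Q = 33
48 = 2Q
Q* = 48/2 = 24

24


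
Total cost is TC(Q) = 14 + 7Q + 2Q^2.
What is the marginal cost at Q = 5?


MC = dTC/dQ = 7 + 2*2*Q
At Q = 5:
MC = 7 + 4*5
MC = 7 + 20 = 27

27


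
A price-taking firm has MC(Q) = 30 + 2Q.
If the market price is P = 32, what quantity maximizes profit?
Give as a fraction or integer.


In perfect competition, profit is maximized where P = MC.
32 = 30 + 2Q
2 = 2Q
Q* = 2/2 = 1

1


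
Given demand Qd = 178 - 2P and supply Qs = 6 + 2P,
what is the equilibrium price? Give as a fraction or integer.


At equilibrium, Qd = Qs.
178 - 2P = 6 + 2P
178 - 6 = 2P + 2P
172 = 4P
P* = 172/4 = 43

43


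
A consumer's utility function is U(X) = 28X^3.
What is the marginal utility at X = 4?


MU = dU/dX = 28*3*X^(3-1)
MU = 84*X^2
At X = 4:
MU = 84 * 4^2
MU = 84 * 16 = 1344

1344


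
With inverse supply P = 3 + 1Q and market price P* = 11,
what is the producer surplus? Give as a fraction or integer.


Minimum supply price (at Q=0): P_min = 3
Quantity supplied at P* = 11:
Q* = (11 - 3)/1 = 8
PS = (1/2) * Q* * (P* - P_min)
PS = (1/2) * 8 * (11 - 3)
PS = (1/2) * 8 * 8 = 32

32


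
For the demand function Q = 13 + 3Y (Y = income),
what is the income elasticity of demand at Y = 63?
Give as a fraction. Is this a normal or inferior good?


dQ/dY = 3
At Y = 63: Q = 13 + 3*63 = 202
Ey = (dQ/dY)(Y/Q) = 3 * 63 / 202 = 189/202
Since Ey > 0, this is a normal good.

189/202 (normal good)


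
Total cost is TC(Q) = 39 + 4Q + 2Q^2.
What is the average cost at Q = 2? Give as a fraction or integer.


TC(2) = 39 + 4*2 + 2*2^2
TC(2) = 39 + 8 + 8 = 55
AC = TC/Q = 55/2 = 55/2

55/2


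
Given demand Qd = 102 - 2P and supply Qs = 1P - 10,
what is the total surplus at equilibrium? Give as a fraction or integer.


Find equilibrium: 102 - 2P = 1P - 10
102 + 10 = 3P
P* = 112/3 = 112/3
Q* = 1*112/3 - 10 = 82/3
Inverse demand: P = 51 - Q/2, so P_max = 51
Inverse supply: P = 10 + Q/1, so P_min = 10
CS = (1/2) * 82/3 * (51 - 112/3) = 1681/9
PS = (1/2) * 82/3 * (112/3 - 10) = 3362/9
TS = CS + PS = 1681/9 + 3362/9 = 1681/3

1681/3


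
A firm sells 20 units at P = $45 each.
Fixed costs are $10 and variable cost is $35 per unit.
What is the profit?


Total Revenue = P * Q = 45 * 20 = $900
Total Cost = FC + VC*Q = 10 + 35*20 = $710
Profit = TR - TC = 900 - 710 = $190

$190


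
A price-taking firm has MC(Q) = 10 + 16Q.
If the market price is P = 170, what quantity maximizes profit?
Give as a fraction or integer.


In perfect competition, profit is maximized where P = MC.
170 = 10 + 16Q
160 = 16Q
Q* = 160/16 = 10

10


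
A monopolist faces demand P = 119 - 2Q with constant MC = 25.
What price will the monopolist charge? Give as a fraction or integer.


MR = 119 - 4Q
Set MR = MC: 119 - 4Q = 25
Q* = 47/2
Substitute into demand:
P* = 119 - 2*47/2 = 72

72


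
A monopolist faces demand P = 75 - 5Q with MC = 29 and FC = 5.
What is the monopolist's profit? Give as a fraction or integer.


MR = MC: 75 - 10Q = 29
Q* = 23/5
P* = 75 - 5*23/5 = 52
Profit = (P* - MC)*Q* - FC
= (52 - 29)*23/5 - 5
= 23*23/5 - 5
= 529/5 - 5 = 504/5

504/5


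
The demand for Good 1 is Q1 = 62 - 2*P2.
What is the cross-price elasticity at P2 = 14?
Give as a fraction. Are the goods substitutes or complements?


dQ1/dP2 = -2
At P2 = 14: Q1 = 62 - 2*14 = 34
Exy = (dQ1/dP2)(P2/Q1) = -2 * 14 / 34 = -14/17
Since Exy < 0, the goods are complements.

-14/17 (complements)


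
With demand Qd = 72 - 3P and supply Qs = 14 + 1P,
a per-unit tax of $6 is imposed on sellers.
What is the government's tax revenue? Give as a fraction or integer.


With tax on sellers, new supply: Qs' = 14 + 1(P - 6)
= 8 + 1P
New equilibrium quantity:
Q_new = 24
Tax revenue = tax * Q_new = 6 * 24 = 144

144


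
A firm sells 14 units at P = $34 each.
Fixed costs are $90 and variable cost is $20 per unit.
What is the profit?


Total Revenue = P * Q = 34 * 14 = $476
Total Cost = FC + VC*Q = 90 + 20*14 = $370
Profit = TR - TC = 476 - 370 = $106

$106


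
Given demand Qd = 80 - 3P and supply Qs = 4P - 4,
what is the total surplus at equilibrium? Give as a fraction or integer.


Find equilibrium: 80 - 3P = 4P - 4
80 + 4 = 7P
P* = 84/7 = 12
Q* = 4*12 - 4 = 44
Inverse demand: P = 80/3 - Q/3, so P_max = 80/3
Inverse supply: P = 1 + Q/4, so P_min = 1
CS = (1/2) * 44 * (80/3 - 12) = 968/3
PS = (1/2) * 44 * (12 - 1) = 242
TS = CS + PS = 968/3 + 242 = 1694/3

1694/3


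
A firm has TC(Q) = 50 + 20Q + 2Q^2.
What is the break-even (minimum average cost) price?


AC(Q) = 50/Q + 20 + 2Q
To minimize: dAC/dQ = -50/Q^2 + 2 = 0
Q^2 = 50/2 = 25
Q* = 5
Min AC = 50/5 + 20 + 2*5
Min AC = 10 + 20 + 10 = 40

40


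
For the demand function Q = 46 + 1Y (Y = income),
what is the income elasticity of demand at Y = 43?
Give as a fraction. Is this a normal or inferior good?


dQ/dY = 1
At Y = 43: Q = 46 + 1*43 = 89
Ey = (dQ/dY)(Y/Q) = 1 * 43 / 89 = 43/89
Since Ey > 0, this is a normal good.

43/89 (normal good)


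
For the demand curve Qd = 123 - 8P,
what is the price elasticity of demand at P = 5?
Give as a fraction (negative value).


dQ/dP = -8
At P = 5: Q = 123 - 8*5 = 83
E = (dQ/dP)(P/Q) = (-8)(5/83) = -40/83

-40/83


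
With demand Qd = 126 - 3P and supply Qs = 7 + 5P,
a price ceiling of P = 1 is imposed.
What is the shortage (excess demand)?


At P = 1:
Qd = 126 - 3*1 = 123
Qs = 7 + 5*1 = 12
Shortage = Qd - Qs = 123 - 12 = 111

111


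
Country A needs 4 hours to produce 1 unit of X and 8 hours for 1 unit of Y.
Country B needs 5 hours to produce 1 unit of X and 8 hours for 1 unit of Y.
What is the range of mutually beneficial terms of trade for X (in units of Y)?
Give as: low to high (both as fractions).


Opportunity cost of X for Country A = hours_X / hours_Y = 4/8 = 1/2 units of Y
Opportunity cost of X for Country B = hours_X / hours_Y = 5/8 = 5/8 units of Y
Terms of trade must be between the two opportunity costs.
Range: 1/2 to 5/8

1/2 to 5/8


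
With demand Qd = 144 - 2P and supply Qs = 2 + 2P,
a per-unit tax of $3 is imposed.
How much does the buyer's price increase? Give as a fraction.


With a per-unit tax, the buyer's price increase depends on relative slopes.
Supply slope: d = 2, Demand slope: b = 2
Buyer's price increase = d * tax / (b + d)
= 2 * 3 / (2 + 2)
= 6 / 4 = 3/2

3/2


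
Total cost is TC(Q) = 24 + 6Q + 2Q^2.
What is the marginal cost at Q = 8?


MC = dTC/dQ = 6 + 2*2*Q
At Q = 8:
MC = 6 + 4*8
MC = 6 + 32 = 38

38


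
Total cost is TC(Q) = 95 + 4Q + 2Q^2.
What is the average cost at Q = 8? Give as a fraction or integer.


TC(8) = 95 + 4*8 + 2*8^2
TC(8) = 95 + 32 + 128 = 255
AC = TC/Q = 255/8 = 255/8

255/8


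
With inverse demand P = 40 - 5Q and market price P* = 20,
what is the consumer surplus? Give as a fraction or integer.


Maximum willingness to pay (at Q=0): P_max = 40
Quantity demanded at P* = 20:
Q* = (40 - 20)/5 = 4
CS = (1/2) * Q* * (P_max - P*)
CS = (1/2) * 4 * (40 - 20)
CS = (1/2) * 4 * 20 = 40

40


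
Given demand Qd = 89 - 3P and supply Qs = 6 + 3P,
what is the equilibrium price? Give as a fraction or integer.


At equilibrium, Qd = Qs.
89 - 3P = 6 + 3P
89 - 6 = 3P + 3P
83 = 6P
P* = 83/6 = 83/6

83/6


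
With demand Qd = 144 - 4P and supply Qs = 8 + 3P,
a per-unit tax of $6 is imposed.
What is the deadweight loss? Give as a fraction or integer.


Pre-tax equilibrium quantity: Q* = 464/7
Post-tax equilibrium quantity: Q_tax = 56
Reduction in quantity: Q* - Q_tax = 72/7
DWL = (1/2) * tax * (Q* - Q_tax)
DWL = (1/2) * 6 * 72/7 = 216/7

216/7


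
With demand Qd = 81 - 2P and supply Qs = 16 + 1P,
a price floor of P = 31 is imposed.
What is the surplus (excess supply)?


At P = 31:
Qd = 81 - 2*31 = 19
Qs = 16 + 1*31 = 47
Surplus = Qs - Qd = 47 - 19 = 28

28


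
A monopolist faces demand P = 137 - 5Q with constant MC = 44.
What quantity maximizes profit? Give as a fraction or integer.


TR = P*Q = (137 - 5Q)Q = 137Q - 5Q^2
MR = dTR/dQ = 137 - 10Q
Set MR = MC:
137 - 10Q = 44
93 = 10Q
Q* = 93/10 = 93/10

93/10


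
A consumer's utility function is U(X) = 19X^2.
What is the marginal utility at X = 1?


MU = dU/dX = 19*2*X^(2-1)
MU = 38*X^1
At X = 1:
MU = 38 * 1^1
MU = 38 * 1 = 38

38


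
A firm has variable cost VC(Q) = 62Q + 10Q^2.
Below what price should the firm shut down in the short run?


AVC(Q) = VC(Q)/Q = 62 + 10Q
AVC is increasing in Q, so minimum AVC is at Q -> 0+.
Min AVC = 62
The firm should shut down if P < 62.

62


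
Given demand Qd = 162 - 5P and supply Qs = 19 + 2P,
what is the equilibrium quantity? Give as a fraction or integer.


First find equilibrium price:
162 - 5P = 19 + 2P
P* = 143/7 = 143/7
Then substitute into demand:
Q* = 162 - 5 * 143/7 = 419/7

419/7


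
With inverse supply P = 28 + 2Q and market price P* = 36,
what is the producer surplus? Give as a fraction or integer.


Minimum supply price (at Q=0): P_min = 28
Quantity supplied at P* = 36:
Q* = (36 - 28)/2 = 4
PS = (1/2) * Q* * (P* - P_min)
PS = (1/2) * 4 * (36 - 28)
PS = (1/2) * 4 * 8 = 16

16


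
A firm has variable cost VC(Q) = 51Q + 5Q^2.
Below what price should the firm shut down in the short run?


AVC(Q) = VC(Q)/Q = 51 + 5Q
AVC is increasing in Q, so minimum AVC is at Q -> 0+.
Min AVC = 51
The firm should shut down if P < 51.

51


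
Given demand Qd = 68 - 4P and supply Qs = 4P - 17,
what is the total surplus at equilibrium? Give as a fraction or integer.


Find equilibrium: 68 - 4P = 4P - 17
68 + 17 = 8P
P* = 85/8 = 85/8
Q* = 4*85/8 - 17 = 51/2
Inverse demand: P = 17 - Q/4, so P_max = 17
Inverse supply: P = 17/4 + Q/4, so P_min = 17/4
CS = (1/2) * 51/2 * (17 - 85/8) = 2601/32
PS = (1/2) * 51/2 * (85/8 - 17/4) = 2601/32
TS = CS + PS = 2601/32 + 2601/32 = 2601/16

2601/16


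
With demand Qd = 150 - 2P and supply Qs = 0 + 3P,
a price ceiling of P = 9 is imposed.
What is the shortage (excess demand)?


At P = 9:
Qd = 150 - 2*9 = 132
Qs = 0 + 3*9 = 27
Shortage = Qd - Qs = 132 - 27 = 105

105


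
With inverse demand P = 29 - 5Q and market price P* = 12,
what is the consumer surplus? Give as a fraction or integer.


Maximum willingness to pay (at Q=0): P_max = 29
Quantity demanded at P* = 12:
Q* = (29 - 12)/5 = 17/5
CS = (1/2) * Q* * (P_max - P*)
CS = (1/2) * 17/5 * (29 - 12)
CS = (1/2) * 17/5 * 17 = 289/10

289/10


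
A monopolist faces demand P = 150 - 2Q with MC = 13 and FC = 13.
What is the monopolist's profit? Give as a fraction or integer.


MR = MC: 150 - 4Q = 13
Q* = 137/4
P* = 150 - 2*137/4 = 163/2
Profit = (P* - MC)*Q* - FC
= (163/2 - 13)*137/4 - 13
= 137/2*137/4 - 13
= 18769/8 - 13 = 18665/8

18665/8


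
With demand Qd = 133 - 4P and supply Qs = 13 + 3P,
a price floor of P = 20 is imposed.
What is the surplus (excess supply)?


At P = 20:
Qd = 133 - 4*20 = 53
Qs = 13 + 3*20 = 73
Surplus = Qs - Qd = 73 - 53 = 20

20


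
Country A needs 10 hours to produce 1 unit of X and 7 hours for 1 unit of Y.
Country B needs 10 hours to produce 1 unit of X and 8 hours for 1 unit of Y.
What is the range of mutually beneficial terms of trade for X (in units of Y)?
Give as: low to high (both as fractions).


Opportunity cost of X for Country A = hours_X / hours_Y = 10/7 = 10/7 units of Y
Opportunity cost of X for Country B = hours_X / hours_Y = 10/8 = 5/4 units of Y
Terms of trade must be between the two opportunity costs.
Range: 5/4 to 10/7

5/4 to 10/7


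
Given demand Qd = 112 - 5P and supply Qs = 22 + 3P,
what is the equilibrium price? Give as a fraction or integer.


At equilibrium, Qd = Qs.
112 - 5P = 22 + 3P
112 - 22 = 5P + 3P
90 = 8P
P* = 90/8 = 45/4

45/4


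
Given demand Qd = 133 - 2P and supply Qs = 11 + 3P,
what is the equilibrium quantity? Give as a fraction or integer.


First find equilibrium price:
133 - 2P = 11 + 3P
P* = 122/5 = 122/5
Then substitute into demand:
Q* = 133 - 2 * 122/5 = 421/5

421/5


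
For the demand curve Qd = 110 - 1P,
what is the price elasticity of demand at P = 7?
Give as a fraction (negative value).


dQ/dP = -1
At P = 7: Q = 110 - 1*7 = 103
E = (dQ/dP)(P/Q) = (-1)(7/103) = -7/103

-7/103


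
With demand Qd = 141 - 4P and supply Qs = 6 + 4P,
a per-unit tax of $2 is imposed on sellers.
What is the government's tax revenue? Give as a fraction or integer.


With tax on sellers, new supply: Qs' = 6 + 4(P - 2)
= 4P - 2
New equilibrium quantity:
Q_new = 139/2
Tax revenue = tax * Q_new = 2 * 139/2 = 139

139


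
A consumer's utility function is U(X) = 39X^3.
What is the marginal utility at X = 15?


MU = dU/dX = 39*3*X^(3-1)
MU = 117*X^2
At X = 15:
MU = 117 * 15^2
MU = 117 * 225 = 26325

26325


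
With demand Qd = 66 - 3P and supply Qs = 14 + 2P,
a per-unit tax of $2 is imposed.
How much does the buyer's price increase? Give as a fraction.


With a per-unit tax, the buyer's price increase depends on relative slopes.
Supply slope: d = 2, Demand slope: b = 3
Buyer's price increase = d * tax / (b + d)
= 2 * 2 / (3 + 2)
= 4 / 5 = 4/5

4/5


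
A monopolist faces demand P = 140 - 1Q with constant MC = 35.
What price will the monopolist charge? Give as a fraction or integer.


MR = 140 - 2Q
Set MR = MC: 140 - 2Q = 35
Q* = 105/2
Substitute into demand:
P* = 140 - 1*105/2 = 175/2

175/2


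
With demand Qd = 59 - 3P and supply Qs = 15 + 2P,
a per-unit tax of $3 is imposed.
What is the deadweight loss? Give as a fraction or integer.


Pre-tax equilibrium quantity: Q* = 163/5
Post-tax equilibrium quantity: Q_tax = 29
Reduction in quantity: Q* - Q_tax = 18/5
DWL = (1/2) * tax * (Q* - Q_tax)
DWL = (1/2) * 3 * 18/5 = 27/5

27/5


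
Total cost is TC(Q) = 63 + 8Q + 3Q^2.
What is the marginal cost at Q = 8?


MC = dTC/dQ = 8 + 2*3*Q
At Q = 8:
MC = 8 + 6*8
MC = 8 + 48 = 56

56


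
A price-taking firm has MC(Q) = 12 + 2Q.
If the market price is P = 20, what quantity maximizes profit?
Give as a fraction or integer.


In perfect competition, profit is maximized where P = MC.
20 = 12 + 2Q
8 = 2Q
Q* = 8/2 = 4

4


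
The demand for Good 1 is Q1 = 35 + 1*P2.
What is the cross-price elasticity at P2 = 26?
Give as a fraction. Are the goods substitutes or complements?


dQ1/dP2 = 1
At P2 = 26: Q1 = 35 + 1*26 = 61
Exy = (dQ1/dP2)(P2/Q1) = 1 * 26 / 61 = 26/61
Since Exy > 0, the goods are substitutes.

26/61 (substitutes)


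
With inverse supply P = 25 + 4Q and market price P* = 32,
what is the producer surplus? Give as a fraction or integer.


Minimum supply price (at Q=0): P_min = 25
Quantity supplied at P* = 32:
Q* = (32 - 25)/4 = 7/4
PS = (1/2) * Q* * (P* - P_min)
PS = (1/2) * 7/4 * (32 - 25)
PS = (1/2) * 7/4 * 7 = 49/8

49/8


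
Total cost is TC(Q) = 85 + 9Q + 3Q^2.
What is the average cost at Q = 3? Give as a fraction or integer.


TC(3) = 85 + 9*3 + 3*3^2
TC(3) = 85 + 27 + 27 = 139
AC = TC/Q = 139/3 = 139/3

139/3


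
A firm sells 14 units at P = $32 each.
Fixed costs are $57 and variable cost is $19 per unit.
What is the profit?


Total Revenue = P * Q = 32 * 14 = $448
Total Cost = FC + VC*Q = 57 + 19*14 = $323
Profit = TR - TC = 448 - 323 = $125

$125


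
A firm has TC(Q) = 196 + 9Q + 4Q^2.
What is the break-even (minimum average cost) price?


AC(Q) = 196/Q + 9 + 4Q
To minimize: dAC/dQ = -196/Q^2 + 4 = 0
Q^2 = 196/4 = 49
Q* = 7
Min AC = 196/7 + 9 + 4*7
Min AC = 28 + 9 + 28 = 65

65


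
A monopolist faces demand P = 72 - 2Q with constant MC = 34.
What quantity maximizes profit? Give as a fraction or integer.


TR = P*Q = (72 - 2Q)Q = 72Q - 2Q^2
MR = dTR/dQ = 72 - 4Q
Set MR = MC:
72 - 4Q = 34
38 = 4Q
Q* = 38/4 = 19/2

19/2


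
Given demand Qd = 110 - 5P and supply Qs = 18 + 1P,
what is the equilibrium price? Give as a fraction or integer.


At equilibrium, Qd = Qs.
110 - 5P = 18 + 1P
110 - 18 = 5P + 1P
92 = 6P
P* = 92/6 = 46/3

46/3


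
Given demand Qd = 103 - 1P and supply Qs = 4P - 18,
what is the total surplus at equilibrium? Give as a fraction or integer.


Find equilibrium: 103 - 1P = 4P - 18
103 + 18 = 5P
P* = 121/5 = 121/5
Q* = 4*121/5 - 18 = 394/5
Inverse demand: P = 103 - Q/1, so P_max = 103
Inverse supply: P = 9/2 + Q/4, so P_min = 9/2
CS = (1/2) * 394/5 * (103 - 121/5) = 77618/25
PS = (1/2) * 394/5 * (121/5 - 9/2) = 38809/50
TS = CS + PS = 77618/25 + 38809/50 = 38809/10

38809/10


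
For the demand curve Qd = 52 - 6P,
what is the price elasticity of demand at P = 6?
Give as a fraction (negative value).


dQ/dP = -6
At P = 6: Q = 52 - 6*6 = 16
E = (dQ/dP)(P/Q) = (-6)(6/16) = -9/4

-9/4


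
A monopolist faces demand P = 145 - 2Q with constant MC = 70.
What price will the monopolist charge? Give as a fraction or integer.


MR = 145 - 4Q
Set MR = MC: 145 - 4Q = 70
Q* = 75/4
Substitute into demand:
P* = 145 - 2*75/4 = 215/2

215/2


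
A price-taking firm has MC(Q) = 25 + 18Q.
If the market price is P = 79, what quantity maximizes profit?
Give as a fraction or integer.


In perfect competition, profit is maximized where P = MC.
79 = 25 + 18Q
54 = 18Q
Q* = 54/18 = 3

3


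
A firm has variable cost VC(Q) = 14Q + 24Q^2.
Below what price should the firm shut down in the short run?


AVC(Q) = VC(Q)/Q = 14 + 24Q
AVC is increasing in Q, so minimum AVC is at Q -> 0+.
Min AVC = 14
The firm should shut down if P < 14.

14


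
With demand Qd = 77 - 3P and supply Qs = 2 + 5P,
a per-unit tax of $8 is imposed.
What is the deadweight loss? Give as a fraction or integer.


Pre-tax equilibrium quantity: Q* = 391/8
Post-tax equilibrium quantity: Q_tax = 271/8
Reduction in quantity: Q* - Q_tax = 15
DWL = (1/2) * tax * (Q* - Q_tax)
DWL = (1/2) * 8 * 15 = 60

60


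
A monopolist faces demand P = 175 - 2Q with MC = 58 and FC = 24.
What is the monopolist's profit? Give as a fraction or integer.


MR = MC: 175 - 4Q = 58
Q* = 117/4
P* = 175 - 2*117/4 = 233/2
Profit = (P* - MC)*Q* - FC
= (233/2 - 58)*117/4 - 24
= 117/2*117/4 - 24
= 13689/8 - 24 = 13497/8

13497/8


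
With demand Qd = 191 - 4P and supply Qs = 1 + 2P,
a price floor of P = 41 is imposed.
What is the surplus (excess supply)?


At P = 41:
Qd = 191 - 4*41 = 27
Qs = 1 + 2*41 = 83
Surplus = Qs - Qd = 83 - 27 = 56

56


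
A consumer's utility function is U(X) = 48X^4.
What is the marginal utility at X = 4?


MU = dU/dX = 48*4*X^(4-1)
MU = 192*X^3
At X = 4:
MU = 192 * 4^3
MU = 192 * 64 = 12288

12288


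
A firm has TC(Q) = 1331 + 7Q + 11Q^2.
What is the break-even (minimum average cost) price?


AC(Q) = 1331/Q + 7 + 11Q
To minimize: dAC/dQ = -1331/Q^2 + 11 = 0
Q^2 = 1331/11 = 121
Q* = 11
Min AC = 1331/11 + 7 + 11*11
Min AC = 121 + 7 + 121 = 249

249


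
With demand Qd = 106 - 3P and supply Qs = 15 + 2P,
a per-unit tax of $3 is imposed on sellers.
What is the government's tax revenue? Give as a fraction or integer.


With tax on sellers, new supply: Qs' = 15 + 2(P - 3)
= 9 + 2P
New equilibrium quantity:
Q_new = 239/5
Tax revenue = tax * Q_new = 3 * 239/5 = 717/5

717/5


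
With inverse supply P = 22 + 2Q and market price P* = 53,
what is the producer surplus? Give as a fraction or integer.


Minimum supply price (at Q=0): P_min = 22
Quantity supplied at P* = 53:
Q* = (53 - 22)/2 = 31/2
PS = (1/2) * Q* * (P* - P_min)
PS = (1/2) * 31/2 * (53 - 22)
PS = (1/2) * 31/2 * 31 = 961/4

961/4


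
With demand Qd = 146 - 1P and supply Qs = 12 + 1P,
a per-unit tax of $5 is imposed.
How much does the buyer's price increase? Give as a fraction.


With a per-unit tax, the buyer's price increase depends on relative slopes.
Supply slope: d = 1, Demand slope: b = 1
Buyer's price increase = d * tax / (b + d)
= 1 * 5 / (1 + 1)
= 5 / 2 = 5/2

5/2


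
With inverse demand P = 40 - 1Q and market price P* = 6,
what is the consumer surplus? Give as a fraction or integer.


Maximum willingness to pay (at Q=0): P_max = 40
Quantity demanded at P* = 6:
Q* = (40 - 6)/1 = 34
CS = (1/2) * Q* * (P_max - P*)
CS = (1/2) * 34 * (40 - 6)
CS = (1/2) * 34 * 34 = 578

578


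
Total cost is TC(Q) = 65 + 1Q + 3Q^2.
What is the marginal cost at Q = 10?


MC = dTC/dQ = 1 + 2*3*Q
At Q = 10:
MC = 1 + 6*10
MC = 1 + 60 = 61

61


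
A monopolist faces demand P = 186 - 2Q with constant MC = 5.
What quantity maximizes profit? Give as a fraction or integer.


TR = P*Q = (186 - 2Q)Q = 186Q - 2Q^2
MR = dTR/dQ = 186 - 4Q
Set MR = MC:
186 - 4Q = 5
181 = 4Q
Q* = 181/4 = 181/4

181/4


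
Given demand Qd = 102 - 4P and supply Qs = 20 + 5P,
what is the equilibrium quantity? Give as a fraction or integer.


First find equilibrium price:
102 - 4P = 20 + 5P
P* = 82/9 = 82/9
Then substitute into demand:
Q* = 102 - 4 * 82/9 = 590/9

590/9


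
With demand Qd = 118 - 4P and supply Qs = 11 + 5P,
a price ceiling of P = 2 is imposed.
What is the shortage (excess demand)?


At P = 2:
Qd = 118 - 4*2 = 110
Qs = 11 + 5*2 = 21
Shortage = Qd - Qs = 110 - 21 = 89

89


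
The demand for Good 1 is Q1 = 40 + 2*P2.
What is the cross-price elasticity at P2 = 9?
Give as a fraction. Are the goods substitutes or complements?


dQ1/dP2 = 2
At P2 = 9: Q1 = 40 + 2*9 = 58
Exy = (dQ1/dP2)(P2/Q1) = 2 * 9 / 58 = 9/29
Since Exy > 0, the goods are substitutes.

9/29 (substitutes)


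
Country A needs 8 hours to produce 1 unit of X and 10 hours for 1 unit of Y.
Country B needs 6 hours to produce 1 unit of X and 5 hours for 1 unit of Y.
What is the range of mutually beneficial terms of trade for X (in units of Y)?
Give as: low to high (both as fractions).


Opportunity cost of X for Country A = hours_X / hours_Y = 8/10 = 4/5 units of Y
Opportunity cost of X for Country B = hours_X / hours_Y = 6/5 = 6/5 units of Y
Terms of trade must be between the two opportunity costs.
Range: 4/5 to 6/5

4/5 to 6/5


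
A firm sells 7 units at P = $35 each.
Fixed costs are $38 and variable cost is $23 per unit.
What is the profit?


Total Revenue = P * Q = 35 * 7 = $245
Total Cost = FC + VC*Q = 38 + 23*7 = $199
Profit = TR - TC = 245 - 199 = $46

$46


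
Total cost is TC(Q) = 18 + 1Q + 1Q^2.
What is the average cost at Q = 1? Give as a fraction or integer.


TC(1) = 18 + 1*1 + 1*1^2
TC(1) = 18 + 1 + 1 = 20
AC = TC/Q = 20/1 = 20

20


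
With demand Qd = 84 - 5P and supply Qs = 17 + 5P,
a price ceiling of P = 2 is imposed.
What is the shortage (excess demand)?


At P = 2:
Qd = 84 - 5*2 = 74
Qs = 17 + 5*2 = 27
Shortage = Qd - Qs = 74 - 27 = 47

47


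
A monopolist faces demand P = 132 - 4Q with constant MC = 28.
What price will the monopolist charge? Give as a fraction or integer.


MR = 132 - 8Q
Set MR = MC: 132 - 8Q = 28
Q* = 13
Substitute into demand:
P* = 132 - 4*13 = 80

80


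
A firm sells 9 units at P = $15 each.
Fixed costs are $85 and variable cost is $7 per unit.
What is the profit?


Total Revenue = P * Q = 15 * 9 = $135
Total Cost = FC + VC*Q = 85 + 7*9 = $148
Profit = TR - TC = 135 - 148 = $-13

$-13


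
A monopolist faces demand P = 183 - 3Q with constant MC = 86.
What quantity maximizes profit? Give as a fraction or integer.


TR = P*Q = (183 - 3Q)Q = 183Q - 3Q^2
MR = dTR/dQ = 183 - 6Q
Set MR = MC:
183 - 6Q = 86
97 = 6Q
Q* = 97/6 = 97/6

97/6


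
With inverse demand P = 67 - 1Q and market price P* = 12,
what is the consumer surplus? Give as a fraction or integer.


Maximum willingness to pay (at Q=0): P_max = 67
Quantity demanded at P* = 12:
Q* = (67 - 12)/1 = 55
CS = (1/2) * Q* * (P_max - P*)
CS = (1/2) * 55 * (67 - 12)
CS = (1/2) * 55 * 55 = 3025/2

3025/2


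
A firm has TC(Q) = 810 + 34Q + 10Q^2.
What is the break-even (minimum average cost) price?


AC(Q) = 810/Q + 34 + 10Q
To minimize: dAC/dQ = -810/Q^2 + 10 = 0
Q^2 = 810/10 = 81
Q* = 9
Min AC = 810/9 + 34 + 10*9
Min AC = 90 + 34 + 90 = 214

214


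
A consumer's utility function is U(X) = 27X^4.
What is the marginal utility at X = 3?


MU = dU/dX = 27*4*X^(4-1)
MU = 108*X^3
At X = 3:
MU = 108 * 3^3
MU = 108 * 27 = 2916

2916


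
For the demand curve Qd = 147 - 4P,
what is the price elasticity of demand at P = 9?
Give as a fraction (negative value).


dQ/dP = -4
At P = 9: Q = 147 - 4*9 = 111
E = (dQ/dP)(P/Q) = (-4)(9/111) = -12/37

-12/37


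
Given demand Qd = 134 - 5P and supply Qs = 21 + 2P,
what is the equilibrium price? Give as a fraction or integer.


At equilibrium, Qd = Qs.
134 - 5P = 21 + 2P
134 - 21 = 5P + 2P
113 = 7P
P* = 113/7 = 113/7

113/7


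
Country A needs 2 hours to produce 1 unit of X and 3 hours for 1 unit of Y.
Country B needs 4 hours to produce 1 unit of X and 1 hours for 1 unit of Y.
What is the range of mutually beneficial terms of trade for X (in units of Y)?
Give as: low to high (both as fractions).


Opportunity cost of X for Country A = hours_X / hours_Y = 2/3 = 2/3 units of Y
Opportunity cost of X for Country B = hours_X / hours_Y = 4/1 = 4 units of Y
Terms of trade must be between the two opportunity costs.
Range: 2/3 to 4

2/3 to 4


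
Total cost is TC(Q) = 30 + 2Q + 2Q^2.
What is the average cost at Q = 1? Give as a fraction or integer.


TC(1) = 30 + 2*1 + 2*1^2
TC(1) = 30 + 2 + 2 = 34
AC = TC/Q = 34/1 = 34

34


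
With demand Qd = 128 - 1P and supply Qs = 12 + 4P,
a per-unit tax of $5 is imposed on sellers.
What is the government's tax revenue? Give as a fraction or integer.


With tax on sellers, new supply: Qs' = 12 + 4(P - 5)
= 4P - 8
New equilibrium quantity:
Q_new = 504/5
Tax revenue = tax * Q_new = 5 * 504/5 = 504

504


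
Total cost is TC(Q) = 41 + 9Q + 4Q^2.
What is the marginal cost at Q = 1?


MC = dTC/dQ = 9 + 2*4*Q
At Q = 1:
MC = 9 + 8*1
MC = 9 + 8 = 17

17


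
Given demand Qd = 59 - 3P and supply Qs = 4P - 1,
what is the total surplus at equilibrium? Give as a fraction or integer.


Find equilibrium: 59 - 3P = 4P - 1
59 + 1 = 7P
P* = 60/7 = 60/7
Q* = 4*60/7 - 1 = 233/7
Inverse demand: P = 59/3 - Q/3, so P_max = 59/3
Inverse supply: P = 1/4 + Q/4, so P_min = 1/4
CS = (1/2) * 233/7 * (59/3 - 60/7) = 54289/294
PS = (1/2) * 233/7 * (60/7 - 1/4) = 54289/392
TS = CS + PS = 54289/294 + 54289/392 = 54289/168

54289/168


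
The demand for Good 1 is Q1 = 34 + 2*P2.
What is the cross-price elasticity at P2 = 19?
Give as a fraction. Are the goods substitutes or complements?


dQ1/dP2 = 2
At P2 = 19: Q1 = 34 + 2*19 = 72
Exy = (dQ1/dP2)(P2/Q1) = 2 * 19 / 72 = 19/36
Since Exy > 0, the goods are substitutes.

19/36 (substitutes)


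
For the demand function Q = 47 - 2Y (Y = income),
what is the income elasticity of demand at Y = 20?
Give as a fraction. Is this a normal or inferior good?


dQ/dY = -2
At Y = 20: Q = 47 - 2*20 = 7
Ey = (dQ/dY)(Y/Q) = -2 * 20 / 7 = -40/7
Since Ey < 0, this is a inferior good.

-40/7 (inferior good)


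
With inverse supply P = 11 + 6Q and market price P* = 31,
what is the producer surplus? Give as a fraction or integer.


Minimum supply price (at Q=0): P_min = 11
Quantity supplied at P* = 31:
Q* = (31 - 11)/6 = 10/3
PS = (1/2) * Q* * (P* - P_min)
PS = (1/2) * 10/3 * (31 - 11)
PS = (1/2) * 10/3 * 20 = 100/3

100/3


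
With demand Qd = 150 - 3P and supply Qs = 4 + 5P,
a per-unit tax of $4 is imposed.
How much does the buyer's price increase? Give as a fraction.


With a per-unit tax, the buyer's price increase depends on relative slopes.
Supply slope: d = 5, Demand slope: b = 3
Buyer's price increase = d * tax / (b + d)
= 5 * 4 / (3 + 5)
= 20 / 8 = 5/2

5/2


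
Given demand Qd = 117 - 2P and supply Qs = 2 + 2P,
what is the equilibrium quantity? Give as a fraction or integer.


First find equilibrium price:
117 - 2P = 2 + 2P
P* = 115/4 = 115/4
Then substitute into demand:
Q* = 117 - 2 * 115/4 = 119/2

119/2


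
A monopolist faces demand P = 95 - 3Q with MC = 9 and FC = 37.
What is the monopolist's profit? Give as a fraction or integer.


MR = MC: 95 - 6Q = 9
Q* = 43/3
P* = 95 - 3*43/3 = 52
Profit = (P* - MC)*Q* - FC
= (52 - 9)*43/3 - 37
= 43*43/3 - 37
= 1849/3 - 37 = 1738/3

1738/3


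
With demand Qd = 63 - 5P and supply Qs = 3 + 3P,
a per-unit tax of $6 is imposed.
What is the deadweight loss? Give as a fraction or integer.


Pre-tax equilibrium quantity: Q* = 51/2
Post-tax equilibrium quantity: Q_tax = 57/4
Reduction in quantity: Q* - Q_tax = 45/4
DWL = (1/2) * tax * (Q* - Q_tax)
DWL = (1/2) * 6 * 45/4 = 135/4

135/4


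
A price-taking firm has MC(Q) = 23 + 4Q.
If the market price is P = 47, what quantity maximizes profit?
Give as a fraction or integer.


In perfect competition, profit is maximized where P = MC.
47 = 23 + 4Q
24 = 4Q
Q* = 24/4 = 6

6


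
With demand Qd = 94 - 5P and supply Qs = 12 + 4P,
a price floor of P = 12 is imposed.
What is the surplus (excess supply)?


At P = 12:
Qd = 94 - 5*12 = 34
Qs = 12 + 4*12 = 60
Surplus = Qs - Qd = 60 - 34 = 26

26


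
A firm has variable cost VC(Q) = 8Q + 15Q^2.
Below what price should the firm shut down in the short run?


AVC(Q) = VC(Q)/Q = 8 + 15Q
AVC is increasing in Q, so minimum AVC is at Q -> 0+.
Min AVC = 8
The firm should shut down if P < 8.

8


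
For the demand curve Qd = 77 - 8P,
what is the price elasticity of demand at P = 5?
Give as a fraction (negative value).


dQ/dP = -8
At P = 5: Q = 77 - 8*5 = 37
E = (dQ/dP)(P/Q) = (-8)(5/37) = -40/37

-40/37


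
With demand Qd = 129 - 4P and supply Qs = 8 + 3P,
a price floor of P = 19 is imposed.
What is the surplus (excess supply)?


At P = 19:
Qd = 129 - 4*19 = 53
Qs = 8 + 3*19 = 65
Surplus = Qs - Qd = 65 - 53 = 12

12


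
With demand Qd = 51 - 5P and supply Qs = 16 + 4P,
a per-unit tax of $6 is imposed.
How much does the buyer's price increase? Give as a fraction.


With a per-unit tax, the buyer's price increase depends on relative slopes.
Supply slope: d = 4, Demand slope: b = 5
Buyer's price increase = d * tax / (b + d)
= 4 * 6 / (5 + 4)
= 24 / 9 = 8/3

8/3


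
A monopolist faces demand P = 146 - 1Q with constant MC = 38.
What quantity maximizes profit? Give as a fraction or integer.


TR = P*Q = (146 - 1Q)Q = 146Q - 1Q^2
MR = dTR/dQ = 146 - 2Q
Set MR = MC:
146 - 2Q = 38
108 = 2Q
Q* = 108/2 = 54

54


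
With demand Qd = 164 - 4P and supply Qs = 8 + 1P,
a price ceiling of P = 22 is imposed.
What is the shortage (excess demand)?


At P = 22:
Qd = 164 - 4*22 = 76
Qs = 8 + 1*22 = 30
Shortage = Qd - Qs = 76 - 30 = 46

46


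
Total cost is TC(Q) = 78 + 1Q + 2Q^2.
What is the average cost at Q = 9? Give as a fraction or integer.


TC(9) = 78 + 1*9 + 2*9^2
TC(9) = 78 + 9 + 162 = 249
AC = TC/Q = 249/9 = 83/3

83/3


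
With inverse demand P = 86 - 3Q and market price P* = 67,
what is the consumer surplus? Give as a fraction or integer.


Maximum willingness to pay (at Q=0): P_max = 86
Quantity demanded at P* = 67:
Q* = (86 - 67)/3 = 19/3
CS = (1/2) * Q* * (P_max - P*)
CS = (1/2) * 19/3 * (86 - 67)
CS = (1/2) * 19/3 * 19 = 361/6

361/6


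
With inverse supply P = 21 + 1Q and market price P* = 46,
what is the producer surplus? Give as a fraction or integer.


Minimum supply price (at Q=0): P_min = 21
Quantity supplied at P* = 46:
Q* = (46 - 21)/1 = 25
PS = (1/2) * Q* * (P* - P_min)
PS = (1/2) * 25 * (46 - 21)
PS = (1/2) * 25 * 25 = 625/2

625/2


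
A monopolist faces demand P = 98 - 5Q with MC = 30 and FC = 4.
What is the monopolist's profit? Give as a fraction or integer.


MR = MC: 98 - 10Q = 30
Q* = 34/5
P* = 98 - 5*34/5 = 64
Profit = (P* - MC)*Q* - FC
= (64 - 30)*34/5 - 4
= 34*34/5 - 4
= 1156/5 - 4 = 1136/5

1136/5


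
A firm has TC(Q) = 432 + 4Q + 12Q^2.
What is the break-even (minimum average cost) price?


AC(Q) = 432/Q + 4 + 12Q
To minimize: dAC/dQ = -432/Q^2 + 12 = 0
Q^2 = 432/12 = 36
Q* = 6
Min AC = 432/6 + 4 + 12*6
Min AC = 72 + 4 + 72 = 148

148
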